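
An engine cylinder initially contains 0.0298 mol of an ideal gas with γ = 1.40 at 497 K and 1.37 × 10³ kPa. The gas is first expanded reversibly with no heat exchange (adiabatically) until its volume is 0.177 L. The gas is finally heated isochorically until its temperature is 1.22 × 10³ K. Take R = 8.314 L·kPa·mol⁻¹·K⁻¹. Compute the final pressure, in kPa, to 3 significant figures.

From PV = nRT: V₁ = nRT₁/P₁ = 0.08988 L.
Adiabatic (γ = 1.40), T V^(γ−1) and P V^γ constant: T₂ = T₁·(V₁/V₂)^(γ−1) = 379.0 K; P₂ = P₁·(V₁/V₂)^γ = 530.5 kPa.
Isochoric, so P/T is constant: V₃ = V₂; P₃ = P₂·(T₃/T₂) = 1708 kPa.

P₃ ≈ 1.71e+03 kPa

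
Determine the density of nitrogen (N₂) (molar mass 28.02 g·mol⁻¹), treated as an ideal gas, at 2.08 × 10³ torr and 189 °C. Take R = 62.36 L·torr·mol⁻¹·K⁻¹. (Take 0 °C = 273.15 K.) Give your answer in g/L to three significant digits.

ρ ≈ 2.02 g/L

ρ = PM/(RT) = (2.08e+03 × 28.02) / (62.36 × 462.1)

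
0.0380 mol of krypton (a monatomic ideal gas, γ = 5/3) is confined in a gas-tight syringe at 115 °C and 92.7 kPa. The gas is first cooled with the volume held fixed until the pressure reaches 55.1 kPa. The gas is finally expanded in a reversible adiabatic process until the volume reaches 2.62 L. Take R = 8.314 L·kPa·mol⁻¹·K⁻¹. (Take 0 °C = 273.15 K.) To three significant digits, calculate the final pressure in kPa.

P₃ ≈ 17.6 kPa

Convert: T₁ = 388.1 K.
From PV = nRT: V₁ = nRT₁/P₁ = 1.323 L.
Isochoric, so P/T is constant: V₂ = V₁; T₂ = T₁·(P₂/P₁) = 230.7 K.
Adiabatic (γ = 5/3), T V^(γ−1) and P V^γ constant: T₃ = T₂·(V₂/V₃)^(γ−1) = 146.3 K; P₃ = P₂·(V₂/V₃)^γ = 17.64 kPa.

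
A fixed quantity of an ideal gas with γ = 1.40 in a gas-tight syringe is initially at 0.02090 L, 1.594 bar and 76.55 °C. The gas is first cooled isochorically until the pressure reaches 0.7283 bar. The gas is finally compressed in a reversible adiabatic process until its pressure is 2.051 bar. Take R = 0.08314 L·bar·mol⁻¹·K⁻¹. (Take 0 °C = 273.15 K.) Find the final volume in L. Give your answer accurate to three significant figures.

Convert: T₁ = 349.7 K.
V constant ⇒ P ∝ T: V₂ = V₁; T₂ = T₁·(P₂/P₁) = 159.8 K.
Adiabatic (γ = 1.40), T V^(γ−1) and P V^γ constant: T₃ = T₂·(P₃/P₂)^((γ−1)/γ) = 214.8 K; V₃ = V₂·(P₂/P₃)^(1/γ) = 0.009976 L.

V₃ ≈ 0.00998 L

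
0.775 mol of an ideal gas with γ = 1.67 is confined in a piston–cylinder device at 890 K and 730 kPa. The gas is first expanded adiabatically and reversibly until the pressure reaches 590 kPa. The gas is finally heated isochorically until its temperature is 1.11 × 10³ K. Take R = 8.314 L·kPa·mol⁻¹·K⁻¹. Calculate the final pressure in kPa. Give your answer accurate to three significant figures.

From PV = nRT: V₁ = nRT₁/P₁ = 7.856 L.
Reversible adiabatic, γ = 1.67: T₂ = T₁·(P₂/P₁)^((γ−1)/γ) = 817.1 K; V₂ = V₁·(P₁/P₂)^(1/γ) = 8.924 L.
Isochoric, so P/T is constant: V₃ = V₂; P₃ = P₂·(T₃/T₂) = 801.5 kPa.

P₃ ≈ 801 kPa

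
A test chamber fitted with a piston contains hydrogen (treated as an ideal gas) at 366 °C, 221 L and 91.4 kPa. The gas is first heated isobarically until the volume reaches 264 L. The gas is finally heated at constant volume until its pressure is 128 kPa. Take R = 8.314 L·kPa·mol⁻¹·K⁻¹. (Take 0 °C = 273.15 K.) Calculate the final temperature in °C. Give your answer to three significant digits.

Convert: T₁ = 639.1 K.
P constant ⇒ V ∝ T: P₂ = P₁; T₂ = T₁·(V₂/V₁) = 763.5 K.
Isochoric, so P/T is constant: V₃ = V₂; T₃ = T₂·(P₃/P₂) = 1069 K.

T₃ ≈ 796 °C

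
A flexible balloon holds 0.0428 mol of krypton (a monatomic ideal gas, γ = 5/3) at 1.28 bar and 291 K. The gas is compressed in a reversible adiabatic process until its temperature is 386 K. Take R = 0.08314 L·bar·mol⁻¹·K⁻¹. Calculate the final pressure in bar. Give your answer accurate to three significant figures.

From PV = nRT: V₁ = nRT₁/P₁ = 0.8090 L.
Reversible adiabatic, γ = 5/3: P₂ = P₁·(T₂/T₁)^(γ/(γ−1)) = 2.594 bar; V₂ = V₁·(T₁/T₂)^(1/(γ−1)) = 0.5295 L.

P₂ ≈ 2.59 bar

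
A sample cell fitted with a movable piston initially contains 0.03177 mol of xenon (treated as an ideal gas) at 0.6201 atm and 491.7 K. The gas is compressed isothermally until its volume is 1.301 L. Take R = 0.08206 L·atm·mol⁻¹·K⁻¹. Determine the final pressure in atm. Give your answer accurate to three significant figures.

From PV = nRT: V₁ = nRT₁/P₁ = 2.067 L.
T constant ⇒ Boyle's law P V = const: T₂ = T₁; P₂ = P₁·(V₁/V₂) = 0.9853 atm.

P₂ ≈ 0.985 atm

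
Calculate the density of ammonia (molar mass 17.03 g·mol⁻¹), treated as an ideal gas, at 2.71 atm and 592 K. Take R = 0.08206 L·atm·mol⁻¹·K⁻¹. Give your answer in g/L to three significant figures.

ρ ≈ 0.950 g/L

ρ = PM/(RT) = (2.71 × 17.03) / (0.08206 × 592.0)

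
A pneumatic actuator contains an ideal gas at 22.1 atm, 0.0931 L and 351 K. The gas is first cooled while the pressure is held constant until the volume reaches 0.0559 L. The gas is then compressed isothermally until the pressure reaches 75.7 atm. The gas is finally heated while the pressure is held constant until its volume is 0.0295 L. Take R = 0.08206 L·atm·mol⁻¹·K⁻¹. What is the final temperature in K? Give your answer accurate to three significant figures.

P constant ⇒ V ∝ T: P₂ = P₁; T₂ = T₁·(V₂/V₁) = 210.8 K.
T constant ⇒ Boyle's law P V = const: T₃ = T₂; V₃ = V₂·(P₂/P₃) = 0.01632 L.
P constant ⇒ V ∝ T: P₄ = P₃; T₄ = T₃·(V₄/V₃) = 381.0 K.

T₄ ≈ 381 K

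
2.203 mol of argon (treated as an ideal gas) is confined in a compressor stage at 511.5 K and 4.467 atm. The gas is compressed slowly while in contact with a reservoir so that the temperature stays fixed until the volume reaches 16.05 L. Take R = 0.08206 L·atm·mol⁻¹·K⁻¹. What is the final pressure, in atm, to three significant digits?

From PV = nRT: V₁ = nRT₁/P₁ = 20.70 L.
T constant ⇒ Boyle's law P V = const: T₂ = T₁; P₂ = P₁·(V₁/V₂) = 5.761 atm.

P₂ ≈ 5.76 atm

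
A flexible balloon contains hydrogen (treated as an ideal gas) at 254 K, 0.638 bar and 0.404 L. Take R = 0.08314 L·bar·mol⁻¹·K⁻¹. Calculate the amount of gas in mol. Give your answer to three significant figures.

n ≈ 0.0122 mol

PV = nRT ⇒ n = PV/(RT) = (0.638 × 0.404) / (0.08314 × 254)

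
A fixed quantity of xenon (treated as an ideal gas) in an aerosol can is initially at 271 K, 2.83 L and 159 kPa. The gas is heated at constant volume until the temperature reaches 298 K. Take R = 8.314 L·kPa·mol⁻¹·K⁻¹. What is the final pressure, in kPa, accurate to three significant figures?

V constant ⇒ P ∝ T: V₂ = V₁; P₂ = P₁·(T₂/T₁) = 174.8 kPa.

P₂ ≈ 175 kPa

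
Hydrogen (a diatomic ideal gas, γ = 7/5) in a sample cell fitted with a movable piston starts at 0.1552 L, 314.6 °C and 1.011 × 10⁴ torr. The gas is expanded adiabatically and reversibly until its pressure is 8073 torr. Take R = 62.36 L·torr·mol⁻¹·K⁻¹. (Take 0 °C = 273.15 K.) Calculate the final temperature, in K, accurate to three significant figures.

Convert: T₁ = 587.8 K.
Reversible adiabatic, γ = 7/5: T₂ = T₁·(P₂/P₁)^((γ−1)/γ) = 551.2 K; V₂ = V₁·(P₁/P₂)^(1/γ) = 0.1823 L.

T₂ ≈ 551 K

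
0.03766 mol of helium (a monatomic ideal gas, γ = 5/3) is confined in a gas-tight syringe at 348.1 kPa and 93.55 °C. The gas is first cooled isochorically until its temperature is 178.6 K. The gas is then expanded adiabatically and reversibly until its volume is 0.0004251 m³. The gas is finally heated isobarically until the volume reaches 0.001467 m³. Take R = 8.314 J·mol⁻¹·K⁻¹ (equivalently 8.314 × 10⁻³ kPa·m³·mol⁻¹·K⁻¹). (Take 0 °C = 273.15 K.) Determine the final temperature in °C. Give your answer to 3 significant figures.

T₄ ≈ 247 °C

Convert: T₁ = 366.7 K.
From PV = nRT: V₁ = nRT₁/P₁ = 0.0003298 m³.
V constant ⇒ P ∝ T: V₂ = V₁; P₂ = P₁·(T₂/T₁) = 169.5 kPa.
Reversible adiabatic, γ = 5/3: T₃ = T₂·(V₂/V₃)^(γ−1) = 150.8 K; P₃ = P₂·(V₂/V₃)^γ = 111.1 kPa.
Isobaric, so V/T is constant: P₄ = P₃; T₄ = T₃·(V₄/V₃) = 520.4 K.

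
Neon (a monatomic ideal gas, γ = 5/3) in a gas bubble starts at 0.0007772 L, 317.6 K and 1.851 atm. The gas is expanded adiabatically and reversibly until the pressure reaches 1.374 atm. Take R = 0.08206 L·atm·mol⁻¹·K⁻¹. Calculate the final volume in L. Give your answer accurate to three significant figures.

Reversible adiabatic, γ = 5/3: T₂ = T₁·(P₂/P₁)^((γ−1)/γ) = 281.9 K; V₂ = V₁·(P₁/P₂)^(1/γ) = 0.0009294 L.

V₂ ≈ 0.000929 L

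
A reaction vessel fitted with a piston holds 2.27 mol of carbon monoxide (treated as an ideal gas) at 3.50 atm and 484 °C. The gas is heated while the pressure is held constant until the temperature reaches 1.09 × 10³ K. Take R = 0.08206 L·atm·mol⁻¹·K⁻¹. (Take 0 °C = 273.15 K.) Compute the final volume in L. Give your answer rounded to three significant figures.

V₂ ≈ 58.0 L

Convert: T₁ = 757.1 K.
From PV = nRT: V₁ = nRT₁/P₁ = 40.30 L.
P constant ⇒ V ∝ T: P₂ = P₁; V₂ = V₁·(T₂/T₁) = 58.01 L.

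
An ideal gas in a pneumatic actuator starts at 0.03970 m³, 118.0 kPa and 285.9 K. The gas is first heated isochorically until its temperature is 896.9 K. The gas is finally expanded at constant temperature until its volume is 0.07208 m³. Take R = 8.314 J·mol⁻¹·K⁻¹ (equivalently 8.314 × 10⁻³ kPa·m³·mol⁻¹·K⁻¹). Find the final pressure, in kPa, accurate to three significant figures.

Isochoric, so P/T is constant: V₂ = V₁; P₂ = P₁·(T₂/T₁) = 370.2 kPa.
T constant ⇒ Boyle's law P V = const: T₃ = T₂; P₃ = P₂·(V₂/V₃) = 203.9 kPa.

P₃ ≈ 204 kPa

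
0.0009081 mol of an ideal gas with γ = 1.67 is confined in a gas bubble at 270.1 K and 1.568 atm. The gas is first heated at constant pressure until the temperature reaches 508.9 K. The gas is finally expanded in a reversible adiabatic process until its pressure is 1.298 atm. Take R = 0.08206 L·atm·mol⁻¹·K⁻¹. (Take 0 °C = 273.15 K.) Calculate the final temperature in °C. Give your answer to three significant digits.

T₃ ≈ 199 °C

From PV = nRT: V₁ = nRT₁/P₁ = 0.01284 L.
P constant ⇒ V ∝ T: P₂ = P₁; V₂ = V₁·(T₂/T₁) = 0.02419 L.
Adiabatic (γ = 1.67), T V^(γ−1) and P V^γ constant: T₃ = T₂·(P₃/P₂)^((γ−1)/γ) = 471.7 K; V₃ = V₂·(P₂/P₃)^(1/γ) = 0.02708 L.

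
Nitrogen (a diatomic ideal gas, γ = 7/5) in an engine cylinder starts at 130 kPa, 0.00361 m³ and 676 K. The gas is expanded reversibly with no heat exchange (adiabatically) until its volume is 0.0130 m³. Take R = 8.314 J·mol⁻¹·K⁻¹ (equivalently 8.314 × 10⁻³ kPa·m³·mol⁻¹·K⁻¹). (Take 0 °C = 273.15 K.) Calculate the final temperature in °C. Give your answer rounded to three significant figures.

T₂ ≈ 132 °C

Adiabatic (γ = 7/5), T V^(γ−1) and P V^γ constant: T₂ = T₁·(V₁/V₂)^(γ−1) = 404.9 K; P₂ = P₁·(V₁/V₂)^γ = 21.62 kPa.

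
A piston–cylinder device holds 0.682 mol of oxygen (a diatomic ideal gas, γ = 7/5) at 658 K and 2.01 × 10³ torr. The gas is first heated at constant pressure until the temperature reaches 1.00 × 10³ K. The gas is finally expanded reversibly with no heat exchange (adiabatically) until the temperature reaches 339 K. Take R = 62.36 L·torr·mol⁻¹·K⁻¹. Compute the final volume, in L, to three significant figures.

V₃ ≈ 316 L

From PV = nRT: V₁ = nRT₁/P₁ = 13.92 L.
P constant ⇒ V ∝ T: P₂ = P₁; V₂ = V₁·(T₂/T₁) = 21.16 L.
Adiabatic (γ = 7/5), T V^(γ−1) and P V^γ constant: P₃ = P₂·(T₃/T₂)^(γ/(γ−1)) = 45.59 torr; V₃ = V₂·(T₂/T₃)^(1/(γ−1)) = 316.2 L.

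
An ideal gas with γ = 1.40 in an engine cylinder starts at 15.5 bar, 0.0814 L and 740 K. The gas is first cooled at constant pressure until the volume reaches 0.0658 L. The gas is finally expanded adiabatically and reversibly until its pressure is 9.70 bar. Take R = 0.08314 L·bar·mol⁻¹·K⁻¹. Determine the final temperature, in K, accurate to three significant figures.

T₃ ≈ 523 K

Isobaric, so V/T is constant: P₂ = P₁; T₂ = T₁·(V₂/V₁) = 598.2 K.
Reversible adiabatic, γ = 1.40: T₃ = T₂·(P₃/P₂)^((γ−1)/γ) = 523.2 K; V₃ = V₂·(P₂/P₃)^(1/γ) = 0.09197 L.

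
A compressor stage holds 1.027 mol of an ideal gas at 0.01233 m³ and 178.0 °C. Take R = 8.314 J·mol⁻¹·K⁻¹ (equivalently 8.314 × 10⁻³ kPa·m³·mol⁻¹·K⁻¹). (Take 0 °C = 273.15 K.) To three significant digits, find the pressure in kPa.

P ≈ 312 kPa

Convert: T = 451.15 K.
PV = nRT ⇒ P = nRT/V = (1.027 × 8.314 × 10⁻³ × 451.15) / 0.01233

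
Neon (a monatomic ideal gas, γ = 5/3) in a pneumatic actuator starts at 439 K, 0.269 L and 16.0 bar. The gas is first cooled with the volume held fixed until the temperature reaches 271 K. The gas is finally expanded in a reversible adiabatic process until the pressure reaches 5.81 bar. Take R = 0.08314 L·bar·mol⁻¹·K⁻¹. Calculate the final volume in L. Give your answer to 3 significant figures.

Isochoric, so P/T is constant: V₂ = V₁; P₂ = P₁·(T₂/T₁) = 9.877 bar.
Reversible adiabatic, γ = 5/3: T₃ = T₂·(P₃/P₂)^((γ−1)/γ) = 219.2 K; V₃ = V₂·(P₂/P₃)^(1/γ) = 0.3698 L.

V₃ ≈ 0.370 L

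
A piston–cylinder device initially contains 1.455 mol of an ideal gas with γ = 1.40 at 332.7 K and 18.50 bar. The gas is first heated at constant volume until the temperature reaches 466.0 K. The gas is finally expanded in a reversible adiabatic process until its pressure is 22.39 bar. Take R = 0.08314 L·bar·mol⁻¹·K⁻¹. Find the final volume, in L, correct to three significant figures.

From PV = nRT: V₁ = nRT₁/P₁ = 2.175 L.
Isochoric, so P/T is constant: V₂ = V₁; P₂ = P₁·(T₂/T₁) = 25.91 bar.
Reversible adiabatic, γ = 1.40: T₃ = T₂·(P₃/P₂)^((γ−1)/γ) = 446.9 K; V₃ = V₂·(P₂/P₃)^(1/γ) = 2.415 L.

V₃ ≈ 2.41 L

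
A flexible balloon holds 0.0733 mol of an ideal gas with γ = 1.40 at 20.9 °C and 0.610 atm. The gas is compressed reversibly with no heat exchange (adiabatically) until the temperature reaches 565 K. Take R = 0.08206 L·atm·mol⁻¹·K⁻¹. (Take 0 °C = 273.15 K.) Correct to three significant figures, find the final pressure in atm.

P₂ ≈ 6.00 atm

Convert: T₁ = 294.0 K.
From PV = nRT: V₁ = nRT₁/P₁ = 2.900 L.
Reversible adiabatic, γ = 1.40: P₂ = P₁·(T₂/T₁)^(γ/(γ−1)) = 5.998 atm; V₂ = V₁·(T₁/T₂)^(1/(γ−1)) = 0.5666 L.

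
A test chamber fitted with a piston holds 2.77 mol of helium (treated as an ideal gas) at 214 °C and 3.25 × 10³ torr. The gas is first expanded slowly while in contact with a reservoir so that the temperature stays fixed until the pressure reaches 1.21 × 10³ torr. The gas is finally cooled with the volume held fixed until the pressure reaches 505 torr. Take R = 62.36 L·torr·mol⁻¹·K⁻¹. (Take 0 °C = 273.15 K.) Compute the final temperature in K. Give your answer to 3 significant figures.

T₃ ≈ 203 K

Convert: T₁ = 487.1 K.
From PV = nRT: V₁ = nRT₁/P₁ = 25.89 L.
T constant ⇒ Boyle's law P V = const: T₂ = T₁; V₂ = V₁·(P₁/P₂) = 69.54 L.
V constant ⇒ P ∝ T: V₃ = V₂; T₃ = T₂·(P₃/P₂) = 203.3 K.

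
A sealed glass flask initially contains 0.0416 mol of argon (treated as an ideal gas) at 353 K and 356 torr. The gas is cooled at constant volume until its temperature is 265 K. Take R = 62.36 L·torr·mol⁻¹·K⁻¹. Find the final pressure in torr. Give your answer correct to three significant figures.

From PV = nRT: V₁ = nRT₁/P₁ = 2.572 L.
Isochoric, so P/T is constant: V₂ = V₁; P₂ = P₁·(T₂/T₁) = 267.3 torr.

P₂ ≈ 267 torr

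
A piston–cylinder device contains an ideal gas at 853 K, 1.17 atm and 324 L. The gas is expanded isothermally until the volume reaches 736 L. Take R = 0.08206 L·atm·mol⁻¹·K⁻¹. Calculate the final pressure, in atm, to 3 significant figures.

Isothermal, so P V is constant: T₂ = T₁; P₂ = P₁·(V₁/V₂) = 0.5151 atm.

P₂ ≈ 0.515 atm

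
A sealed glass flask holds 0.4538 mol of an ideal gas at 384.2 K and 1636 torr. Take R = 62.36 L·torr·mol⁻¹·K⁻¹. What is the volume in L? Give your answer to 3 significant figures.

V ≈ 6.65 L

PV = nRT ⇒ V = nRT/P = (0.4538 × 62.36 × 384.2) / 1636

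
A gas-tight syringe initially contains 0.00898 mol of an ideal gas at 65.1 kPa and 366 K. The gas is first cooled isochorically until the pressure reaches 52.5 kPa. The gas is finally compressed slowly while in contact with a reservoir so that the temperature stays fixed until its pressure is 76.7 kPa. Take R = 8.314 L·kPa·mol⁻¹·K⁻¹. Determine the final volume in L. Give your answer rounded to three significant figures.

From PV = nRT: V₁ = nRT₁/P₁ = 0.4197 L.
V constant ⇒ P ∝ T: V₂ = V₁; T₂ = T₁·(P₂/P₁) = 295.2 K.
T constant ⇒ Boyle's law P V = const: T₃ = T₂; V₃ = V₂·(P₂/P₃) = 0.2873 L.

V₃ ≈ 0.287 L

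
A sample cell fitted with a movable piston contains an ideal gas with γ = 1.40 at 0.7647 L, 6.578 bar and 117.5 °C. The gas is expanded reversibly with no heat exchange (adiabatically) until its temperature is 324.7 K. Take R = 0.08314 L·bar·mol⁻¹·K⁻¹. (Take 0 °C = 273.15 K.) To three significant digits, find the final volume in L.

Convert: T₁ = 390.6 K.
Adiabatic (γ = 1.40), T V^(γ−1) and P V^γ constant: P₂ = P₁·(T₂/T₁)^(γ/(γ−1)) = 3.444 bar; V₂ = V₁·(T₁/T₂)^(1/(γ−1)) = 1.214 L.

V₂ ≈ 1.21 L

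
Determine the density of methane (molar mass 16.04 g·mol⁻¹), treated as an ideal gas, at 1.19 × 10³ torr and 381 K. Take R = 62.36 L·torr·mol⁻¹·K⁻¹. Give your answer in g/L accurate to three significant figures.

ρ ≈ 0.803 g/L

ρ = PM/(RT) = (1.19e+03 × 16.04) / (62.36 × 381.0)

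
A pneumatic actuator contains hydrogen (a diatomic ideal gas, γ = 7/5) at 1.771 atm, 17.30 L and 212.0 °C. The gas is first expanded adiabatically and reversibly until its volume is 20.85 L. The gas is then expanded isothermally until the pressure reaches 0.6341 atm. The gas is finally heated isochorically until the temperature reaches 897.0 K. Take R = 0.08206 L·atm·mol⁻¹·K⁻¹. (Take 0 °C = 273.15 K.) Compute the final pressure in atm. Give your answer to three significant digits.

Convert: T₁ = 485.1 K.
Reversible adiabatic, γ = 7/5: T₂ = T₁·(V₁/V₂)^(γ−1) = 450.2 K; P₂ = P₁·(V₁/V₂)^γ = 1.364 atm.
Isothermal, so P V is constant: T₃ = T₂; V₃ = V₂·(P₂/P₃) = 44.84 L.
Isochoric, so P/T is constant: V₄ = V₃; P₄ = P₃·(T₄/T₃) = 1.263 atm.

P₄ ≈ 1.26 atm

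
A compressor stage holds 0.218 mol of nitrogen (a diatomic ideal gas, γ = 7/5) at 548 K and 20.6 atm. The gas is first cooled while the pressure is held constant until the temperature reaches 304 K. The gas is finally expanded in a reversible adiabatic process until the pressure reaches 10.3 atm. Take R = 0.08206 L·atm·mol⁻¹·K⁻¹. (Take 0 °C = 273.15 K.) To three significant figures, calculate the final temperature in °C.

From PV = nRT: V₁ = nRT₁/P₁ = 0.4759 L.
Isobaric, so V/T is constant: P₂ = P₁; V₂ = V₁·(T₂/T₁) = 0.2640 L.
Reversible adiabatic, γ = 7/5: T₃ = T₂·(P₃/P₂)^((γ−1)/γ) = 249.4 K; V₃ = V₂·(P₂/P₃)^(1/γ) = 0.4331 L.

T₃ ≈ -23.8 °C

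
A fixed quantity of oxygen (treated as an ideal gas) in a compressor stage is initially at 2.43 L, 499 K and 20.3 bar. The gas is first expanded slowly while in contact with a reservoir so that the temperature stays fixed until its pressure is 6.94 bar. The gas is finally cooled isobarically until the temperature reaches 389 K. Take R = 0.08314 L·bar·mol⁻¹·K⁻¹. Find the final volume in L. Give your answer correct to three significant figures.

T constant ⇒ Boyle's law P V = const: T₂ = T₁; V₂ = V₁·(P₁/P₂) = 7.108 L.
P constant ⇒ V ∝ T: P₃ = P₂; V₃ = V₂·(T₃/T₂) = 5.541 L.

V₃ ≈ 5.54 L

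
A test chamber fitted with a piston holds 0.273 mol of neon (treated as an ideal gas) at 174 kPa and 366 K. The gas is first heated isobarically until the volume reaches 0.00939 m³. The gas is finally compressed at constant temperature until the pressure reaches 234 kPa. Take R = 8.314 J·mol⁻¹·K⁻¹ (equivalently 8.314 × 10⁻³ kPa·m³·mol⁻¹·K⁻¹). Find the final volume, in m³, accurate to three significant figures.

V₃ ≈ 0.00698 m³

From PV = nRT: V₁ = nRT₁/P₁ = 0.004774 m³.
P constant ⇒ V ∝ T: P₂ = P₁; T₂ = T₁·(V₂/V₁) = 719.9 K.
T constant ⇒ Boyle's law P V = const: T₃ = T₂; V₃ = V₂·(P₂/P₃) = 0.006982 m³.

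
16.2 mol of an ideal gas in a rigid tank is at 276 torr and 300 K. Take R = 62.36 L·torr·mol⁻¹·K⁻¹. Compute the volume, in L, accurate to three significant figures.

V ≈ 1.10e+03 L

PV = nRT ⇒ V = nRT/P = (16.2 × 62.36 × 300) / 276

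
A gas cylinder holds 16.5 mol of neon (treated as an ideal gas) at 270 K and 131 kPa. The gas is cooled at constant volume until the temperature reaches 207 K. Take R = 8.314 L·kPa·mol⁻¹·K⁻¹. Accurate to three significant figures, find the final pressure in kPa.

From PV = nRT: V₁ = nRT₁/P₁ = 282.7 L.
Isochoric, so P/T is constant: V₂ = V₁; P₂ = P₁·(T₂/T₁) = 100.4 kPa.

P₂ ≈ 100 kPa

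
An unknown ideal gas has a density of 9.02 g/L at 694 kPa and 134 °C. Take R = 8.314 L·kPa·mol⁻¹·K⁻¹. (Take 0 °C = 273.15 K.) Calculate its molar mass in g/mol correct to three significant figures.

ρ = PM/(RT) ⇒ M = ρRT/P = (9.02 × 8.314 × 407.1) / 694

M ≈ 44.0 g/mol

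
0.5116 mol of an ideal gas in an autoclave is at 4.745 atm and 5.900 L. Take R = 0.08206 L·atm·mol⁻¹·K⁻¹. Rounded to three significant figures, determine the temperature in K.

T ≈ 667 K

PV = nRT ⇒ T = PV/(nR) = (4.745 × 5.900) / (0.5116 × 0.08206)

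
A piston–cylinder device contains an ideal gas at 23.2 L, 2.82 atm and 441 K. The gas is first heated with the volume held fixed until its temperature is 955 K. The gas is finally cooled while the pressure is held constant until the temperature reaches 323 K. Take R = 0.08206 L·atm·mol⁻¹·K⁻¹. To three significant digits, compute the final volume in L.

Isochoric, so P/T is constant: V₂ = V₁; P₂ = P₁·(T₂/T₁) = 6.107 atm.
Isobaric, so V/T is constant: P₃ = P₂; V₃ = V₂·(T₃/T₂) = 7.847 L.

V₃ ≈ 7.85 L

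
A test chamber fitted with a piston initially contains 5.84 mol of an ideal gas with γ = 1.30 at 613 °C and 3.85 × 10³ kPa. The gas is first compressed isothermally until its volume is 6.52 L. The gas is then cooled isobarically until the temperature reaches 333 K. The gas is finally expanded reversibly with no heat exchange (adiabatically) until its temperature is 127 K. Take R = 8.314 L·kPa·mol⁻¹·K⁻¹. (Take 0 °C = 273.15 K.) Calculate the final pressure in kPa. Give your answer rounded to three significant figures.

P₄ ≈ 101 kPa

Convert: T₁ = 886.1 K.
From PV = nRT: V₁ = nRT₁/P₁ = 11.18 L.
T constant ⇒ Boyle's law P V = const: T₂ = T₁; P₂ = P₁·(V₁/V₂) = 6599 kPa.
P constant ⇒ V ∝ T: P₃ = P₂; V₃ = V₂·(T₃/T₂) = 2.450 L.
Reversible adiabatic, γ = 1.30: P₄ = P₃·(T₄/T₃)^(γ/(γ−1)) = 101.2 kPa; V₄ = V₃·(T₃/T₄)^(1/(γ−1)) = 60.91 L.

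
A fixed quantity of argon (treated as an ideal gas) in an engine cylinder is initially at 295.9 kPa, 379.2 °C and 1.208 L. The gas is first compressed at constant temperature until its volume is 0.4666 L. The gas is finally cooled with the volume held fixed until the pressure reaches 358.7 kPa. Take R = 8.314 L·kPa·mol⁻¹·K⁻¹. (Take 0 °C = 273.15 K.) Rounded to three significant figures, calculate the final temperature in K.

Convert: T₁ = 652.3 K.
Isothermal, so P V is constant: T₂ = T₁; P₂ = P₁·(V₁/V₂) = 766.1 kPa.
V constant ⇒ P ∝ T: V₃ = V₂; T₃ = T₂·(P₃/P₂) = 305.5 K.

T₃ ≈ 305 K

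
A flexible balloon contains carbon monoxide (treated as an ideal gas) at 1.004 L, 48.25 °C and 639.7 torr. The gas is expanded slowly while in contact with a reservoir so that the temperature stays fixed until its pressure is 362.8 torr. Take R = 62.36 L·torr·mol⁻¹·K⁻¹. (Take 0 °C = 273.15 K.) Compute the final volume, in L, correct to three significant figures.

V₂ ≈ 1.77 L

Convert: T₁ = 321.4 K.
T constant ⇒ Boyle's law P V = const: T₂ = T₁; V₂ = V₁·(P₁/P₂) = 1.770 L.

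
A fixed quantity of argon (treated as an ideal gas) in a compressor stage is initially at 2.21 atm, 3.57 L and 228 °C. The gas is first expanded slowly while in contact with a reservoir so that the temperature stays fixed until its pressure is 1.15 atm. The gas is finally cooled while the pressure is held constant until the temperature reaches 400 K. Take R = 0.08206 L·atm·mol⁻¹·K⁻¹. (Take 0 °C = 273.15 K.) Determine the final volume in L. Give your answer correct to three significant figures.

V₃ ≈ 5.48 L

Convert: T₁ = 501.1 K.
T constant ⇒ Boyle's law P V = const: T₂ = T₁; V₂ = V₁·(P₁/P₂) = 6.861 L.
Isobaric, so V/T is constant: P₃ = P₂; V₃ = V₂·(T₃/T₂) = 5.476 L.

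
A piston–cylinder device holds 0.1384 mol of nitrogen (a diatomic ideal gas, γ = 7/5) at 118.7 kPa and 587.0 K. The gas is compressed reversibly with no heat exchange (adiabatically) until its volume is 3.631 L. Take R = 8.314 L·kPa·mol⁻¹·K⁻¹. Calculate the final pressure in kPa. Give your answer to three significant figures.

P₂ ≈ 223 kPa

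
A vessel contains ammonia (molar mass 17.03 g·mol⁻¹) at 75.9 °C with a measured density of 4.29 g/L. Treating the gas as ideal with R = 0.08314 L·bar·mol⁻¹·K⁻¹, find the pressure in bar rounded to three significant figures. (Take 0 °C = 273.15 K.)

P ≈ 7.31 bar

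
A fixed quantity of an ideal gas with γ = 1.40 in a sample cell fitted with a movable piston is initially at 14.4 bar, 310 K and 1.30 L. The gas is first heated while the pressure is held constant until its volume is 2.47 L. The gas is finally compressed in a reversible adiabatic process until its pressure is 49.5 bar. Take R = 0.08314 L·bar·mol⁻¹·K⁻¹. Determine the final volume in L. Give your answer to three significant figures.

V₃ ≈ 1.02 L

Isobaric, so V/T is constant: P₂ = P₁; T₂ = T₁·(V₂/V₁) = 589.0 K.
Adiabatic (γ = 1.40), T V^(γ−1) and P V^γ constant: T₃ = T₂·(P₃/P₂)^((γ−1)/γ) = 838.2 K; V₃ = V₂·(P₂/P₃)^(1/γ) = 1.023 L.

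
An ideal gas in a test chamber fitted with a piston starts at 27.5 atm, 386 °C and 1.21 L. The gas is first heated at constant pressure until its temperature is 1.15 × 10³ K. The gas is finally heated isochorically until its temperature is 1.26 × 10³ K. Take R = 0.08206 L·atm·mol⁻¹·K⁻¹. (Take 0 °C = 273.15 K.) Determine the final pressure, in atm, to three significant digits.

P₃ ≈ 30.1 atm

Convert: T₁ = 659.1 K.
Isobaric, so V/T is constant: P₂ = P₁; V₂ = V₁·(T₂/T₁) = 2.111 L.
Isochoric, so P/T is constant: V₃ = V₂; P₃ = P₂·(T₃/T₂) = 30.13 atm.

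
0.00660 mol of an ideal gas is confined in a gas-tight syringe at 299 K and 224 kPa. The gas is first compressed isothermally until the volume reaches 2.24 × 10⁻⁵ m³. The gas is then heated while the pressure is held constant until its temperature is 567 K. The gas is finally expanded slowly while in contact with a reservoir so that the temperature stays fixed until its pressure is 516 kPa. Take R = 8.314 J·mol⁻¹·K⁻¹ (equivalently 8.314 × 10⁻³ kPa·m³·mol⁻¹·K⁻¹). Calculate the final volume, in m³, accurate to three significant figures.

V₄ ≈ 6.03e-05 m³

From PV = nRT: V₁ = nRT₁/P₁ = 7.324e-05 m³.
Isothermal, so P V is constant: T₂ = T₁; P₂ = P₁·(V₁/V₂) = 732.4 kPa.
P constant ⇒ V ∝ T: P₃ = P₂; V₃ = V₂·(T₃/T₂) = 4.248e-05 m³.
T constant ⇒ Boyle's law P V = const: T₄ = T₃; V₄ = V₃·(P₃/P₄) = 6.030e-05 m³.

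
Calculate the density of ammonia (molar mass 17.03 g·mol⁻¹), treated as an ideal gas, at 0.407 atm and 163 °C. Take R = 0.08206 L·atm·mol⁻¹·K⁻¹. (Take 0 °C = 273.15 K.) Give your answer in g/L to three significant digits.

ρ = PM/(RT) = (0.407 × 17.03) / (0.08206 × 436.1)

ρ ≈ 0.194 g/L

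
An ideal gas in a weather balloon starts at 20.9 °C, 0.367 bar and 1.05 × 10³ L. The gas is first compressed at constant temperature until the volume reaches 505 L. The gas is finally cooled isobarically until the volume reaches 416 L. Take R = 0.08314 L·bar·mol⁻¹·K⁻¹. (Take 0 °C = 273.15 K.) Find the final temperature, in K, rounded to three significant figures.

Convert: T₁ = 294.0 K.
T constant ⇒ Boyle's law P V = const: T₂ = T₁; P₂ = P₁·(V₁/V₂) = 0.7631 bar.
Isobaric, so V/T is constant: P₃ = P₂; T₃ = T₂·(V₃/V₂) = 242.2 K.

T₃ ≈ 242 K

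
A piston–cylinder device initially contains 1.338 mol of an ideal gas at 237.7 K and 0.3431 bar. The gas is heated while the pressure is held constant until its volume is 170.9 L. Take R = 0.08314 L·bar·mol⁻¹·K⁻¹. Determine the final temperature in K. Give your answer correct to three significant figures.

T₂ ≈ 527 K

From PV = nRT: V₁ = nRT₁/P₁ = 77.07 L.
P constant ⇒ V ∝ T: P₂ = P₁; T₂ = T₁·(V₂/V₁) = 527.1 K.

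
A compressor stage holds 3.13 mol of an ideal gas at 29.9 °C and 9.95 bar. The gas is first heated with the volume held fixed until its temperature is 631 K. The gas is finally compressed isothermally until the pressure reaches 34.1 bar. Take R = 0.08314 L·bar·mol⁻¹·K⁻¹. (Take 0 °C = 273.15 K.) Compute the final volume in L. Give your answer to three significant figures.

Convert: T₁ = 303.0 K.
From PV = nRT: V₁ = nRT₁/P₁ = 7.926 L.
Isochoric, so P/T is constant: V₂ = V₁; P₂ = P₁·(T₂/T₁) = 20.72 bar.
Isothermal, so P V is constant: T₃ = T₂; V₃ = V₂·(P₂/P₃) = 4.815 L.

V₃ ≈ 4.82 L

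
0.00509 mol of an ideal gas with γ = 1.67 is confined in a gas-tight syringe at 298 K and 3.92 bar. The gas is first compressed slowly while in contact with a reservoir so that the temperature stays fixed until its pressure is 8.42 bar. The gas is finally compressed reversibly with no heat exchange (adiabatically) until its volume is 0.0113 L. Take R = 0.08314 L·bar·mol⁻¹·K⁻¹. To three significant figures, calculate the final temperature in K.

T₃ ≈ 360 K

From PV = nRT: V₁ = nRT₁/P₁ = 0.03217 L.
Isothermal, so P V is constant: T₂ = T₁; V₂ = V₁·(P₁/P₂) = 0.01498 L.
Adiabatic (γ = 1.67), T V^(γ−1) and P V^γ constant: T₃ = T₂·(V₂/V₃)^(γ−1) = 359.9 K; P₃ = P₂·(V₂/V₃)^γ = 13.48 bar.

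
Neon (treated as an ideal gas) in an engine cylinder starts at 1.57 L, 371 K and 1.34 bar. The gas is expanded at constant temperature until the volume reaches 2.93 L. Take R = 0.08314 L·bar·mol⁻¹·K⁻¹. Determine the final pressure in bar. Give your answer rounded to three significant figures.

P₂ ≈ 0.718 bar

Isothermal, so P V is constant: T₂ = T₁; P₂ = P₁·(V₁/V₂) = 0.7180 bar.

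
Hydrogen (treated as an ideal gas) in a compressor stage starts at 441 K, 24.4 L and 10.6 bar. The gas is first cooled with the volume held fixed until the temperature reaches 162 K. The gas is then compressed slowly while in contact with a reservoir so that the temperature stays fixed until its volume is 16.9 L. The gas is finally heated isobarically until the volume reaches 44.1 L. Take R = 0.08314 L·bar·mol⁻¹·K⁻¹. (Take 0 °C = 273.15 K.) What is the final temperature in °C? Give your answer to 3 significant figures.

T₄ ≈ 150 °C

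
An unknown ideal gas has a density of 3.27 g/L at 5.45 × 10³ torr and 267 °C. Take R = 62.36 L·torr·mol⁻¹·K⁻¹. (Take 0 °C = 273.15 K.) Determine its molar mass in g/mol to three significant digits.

ρ = PM/(RT) ⇒ M = ρRT/P = (3.27 × 62.36 × 540.1) / 5.45e+03

M ≈ 20.2 g/mol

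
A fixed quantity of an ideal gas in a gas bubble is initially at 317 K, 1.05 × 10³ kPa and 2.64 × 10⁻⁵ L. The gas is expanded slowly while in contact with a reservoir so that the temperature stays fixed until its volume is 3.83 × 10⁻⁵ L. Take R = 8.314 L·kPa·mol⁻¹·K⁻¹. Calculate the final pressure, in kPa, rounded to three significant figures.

P₂ ≈ 724 kPa

Isothermal, so P V is constant: T₂ = T₁; P₂ = P₁·(V₁/V₂) = 723.8 kPa.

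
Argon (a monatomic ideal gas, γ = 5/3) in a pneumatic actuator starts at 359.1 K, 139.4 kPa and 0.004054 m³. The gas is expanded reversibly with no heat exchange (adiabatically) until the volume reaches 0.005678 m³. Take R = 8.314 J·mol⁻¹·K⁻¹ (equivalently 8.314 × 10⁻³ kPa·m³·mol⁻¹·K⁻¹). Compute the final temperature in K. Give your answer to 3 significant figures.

Adiabatic (γ = 5/3), T V^(γ−1) and P V^γ constant: T₂ = T₁·(V₁/V₂)^(γ−1) = 286.9 K; P₂ = P₁·(V₁/V₂)^γ = 79.51 kPa.

T₂ ≈ 287 K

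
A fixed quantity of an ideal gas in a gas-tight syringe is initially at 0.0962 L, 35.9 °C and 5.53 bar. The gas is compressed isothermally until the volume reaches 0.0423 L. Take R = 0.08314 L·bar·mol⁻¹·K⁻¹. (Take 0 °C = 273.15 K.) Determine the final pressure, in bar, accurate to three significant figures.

P₂ ≈ 12.6 bar

Convert: T₁ = 309.0 K.
Isothermal, so P V is constant: T₂ = T₁; P₂ = P₁·(V₁/V₂) = 12.58 bar.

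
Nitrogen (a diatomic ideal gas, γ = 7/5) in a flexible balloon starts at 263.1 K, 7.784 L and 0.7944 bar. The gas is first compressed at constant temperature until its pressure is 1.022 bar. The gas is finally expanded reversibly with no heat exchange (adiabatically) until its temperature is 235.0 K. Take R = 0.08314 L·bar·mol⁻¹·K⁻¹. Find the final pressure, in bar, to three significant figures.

Isothermal, so P V is constant: T₂ = T₁; V₂ = V₁·(P₁/P₂) = 6.050 L.
Adiabatic (γ = 7/5), T V^(γ−1) and P V^γ constant: P₃ = P₂·(T₃/T₂)^(γ/(γ−1)) = 0.6883 bar; V₃ = V₂·(T₂/T₃)^(1/(γ−1)) = 8.025 L.

P₃ ≈ 0.688 bar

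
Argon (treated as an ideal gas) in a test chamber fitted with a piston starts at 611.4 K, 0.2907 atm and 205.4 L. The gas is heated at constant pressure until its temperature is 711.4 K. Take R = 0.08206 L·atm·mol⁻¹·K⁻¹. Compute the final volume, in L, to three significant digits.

V₂ ≈ 239 L

Isobaric, so V/T is constant: P₂ = P₁; V₂ = V₁·(T₂/T₁) = 239.0 L.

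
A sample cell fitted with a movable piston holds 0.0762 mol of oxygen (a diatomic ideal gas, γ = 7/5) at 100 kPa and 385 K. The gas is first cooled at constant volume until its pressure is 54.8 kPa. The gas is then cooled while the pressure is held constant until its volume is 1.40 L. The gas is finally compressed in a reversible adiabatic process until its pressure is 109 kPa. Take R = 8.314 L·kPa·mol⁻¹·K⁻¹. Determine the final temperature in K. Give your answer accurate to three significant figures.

From PV = nRT: V₁ = nRT₁/P₁ = 2.439 L.
V constant ⇒ P ∝ T: V₂ = V₁; T₂ = T₁·(P₂/P₁) = 211.0 K.
P constant ⇒ V ∝ T: P₃ = P₂; T₃ = T₂·(V₃/V₂) = 121.1 K.
Reversible adiabatic, γ = 7/5: T₄ = T₃·(P₄/P₃)^((γ−1)/γ) = 147.4 K; V₄ = V₃·(P₃/P₄)^(1/γ) = 0.8567 L.

T₄ ≈ 147 K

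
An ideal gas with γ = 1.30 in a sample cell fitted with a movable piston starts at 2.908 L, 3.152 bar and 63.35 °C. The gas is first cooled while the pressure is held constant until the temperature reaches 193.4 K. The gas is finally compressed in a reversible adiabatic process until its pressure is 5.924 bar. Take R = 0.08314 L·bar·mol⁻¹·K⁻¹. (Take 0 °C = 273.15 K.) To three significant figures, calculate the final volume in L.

Convert: T₁ = 336.5 K.
P constant ⇒ V ∝ T: P₂ = P₁; V₂ = V₁·(T₂/T₁) = 1.671 L.
Adiabatic (γ = 1.30), T V^(γ−1) and P V^γ constant: T₃ = T₂·(P₃/P₂)^((γ−1)/γ) = 223.7 K; V₃ = V₂·(P₂/P₃)^(1/γ) = 1.029 L.

V₃ ≈ 1.03 L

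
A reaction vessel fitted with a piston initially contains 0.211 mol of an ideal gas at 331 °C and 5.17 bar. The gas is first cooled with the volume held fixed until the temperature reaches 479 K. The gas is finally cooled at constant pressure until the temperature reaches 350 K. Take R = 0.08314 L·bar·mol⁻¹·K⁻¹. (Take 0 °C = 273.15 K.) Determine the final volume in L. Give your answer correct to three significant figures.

Convert: T₁ = 604.1 K.
From PV = nRT: V₁ = nRT₁/P₁ = 2.050 L.
Isochoric, so P/T is constant: V₂ = V₁; P₂ = P₁·(T₂/T₁) = 4.099 bar.
P constant ⇒ V ∝ T: P₃ = P₂; V₃ = V₂·(T₃/T₂) = 1.498 L.

V₃ ≈ 1.50 L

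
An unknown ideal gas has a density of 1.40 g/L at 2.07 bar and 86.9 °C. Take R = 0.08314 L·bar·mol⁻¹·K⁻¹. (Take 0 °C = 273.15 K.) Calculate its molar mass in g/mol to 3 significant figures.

M ≈ 20.2 g/mol

ρ = PM/(RT) ⇒ M = ρRT/P = (1.40 × 0.08314 × 360.0) / 2.07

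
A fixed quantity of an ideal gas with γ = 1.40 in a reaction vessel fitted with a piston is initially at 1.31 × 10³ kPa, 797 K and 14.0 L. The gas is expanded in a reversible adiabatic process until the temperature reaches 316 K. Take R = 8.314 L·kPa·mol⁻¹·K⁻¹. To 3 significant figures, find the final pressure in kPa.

P₂ ≈ 51.4 kPa

Adiabatic (γ = 1.40), T V^(γ−1) and P V^γ constant: P₂ = P₁·(T₂/T₁)^(γ/(γ−1)) = 51.41 kPa; V₂ = V₁·(T₁/T₂)^(1/(γ−1)) = 141.4 L.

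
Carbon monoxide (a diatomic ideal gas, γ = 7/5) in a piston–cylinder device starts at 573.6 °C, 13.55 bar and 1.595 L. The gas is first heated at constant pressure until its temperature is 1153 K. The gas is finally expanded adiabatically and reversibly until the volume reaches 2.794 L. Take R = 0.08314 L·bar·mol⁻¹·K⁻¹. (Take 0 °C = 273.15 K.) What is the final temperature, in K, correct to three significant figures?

Convert: T₁ = 846.8 K.
P constant ⇒ V ∝ T: P₂ = P₁; V₂ = V₁·(T₂/T₁) = 2.172 L.
Adiabatic (γ = 7/5), T V^(γ−1) and P V^γ constant: T₃ = T₂·(V₂/V₃)^(γ−1) = 1042 K; P₃ = P₂·(V₂/V₃)^γ = 9.523 bar.

T₃ ≈ 1.04e+03 K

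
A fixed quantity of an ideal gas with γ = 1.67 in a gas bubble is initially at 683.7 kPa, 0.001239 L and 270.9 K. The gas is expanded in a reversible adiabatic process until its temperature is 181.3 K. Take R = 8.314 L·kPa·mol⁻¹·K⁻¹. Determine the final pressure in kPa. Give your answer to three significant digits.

P₂ ≈ 251 kPa

Adiabatic (γ = 1.67), T V^(γ−1) and P V^γ constant: P₂ = P₁·(T₂/T₁)^(γ/(γ−1)) = 251.3 kPa; V₂ = V₁·(T₁/T₂)^(1/(γ−1)) = 0.002256 L.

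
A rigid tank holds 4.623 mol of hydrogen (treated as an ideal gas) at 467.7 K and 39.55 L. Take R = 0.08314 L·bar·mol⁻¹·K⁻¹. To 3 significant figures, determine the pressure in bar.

P ≈ 4.55 bar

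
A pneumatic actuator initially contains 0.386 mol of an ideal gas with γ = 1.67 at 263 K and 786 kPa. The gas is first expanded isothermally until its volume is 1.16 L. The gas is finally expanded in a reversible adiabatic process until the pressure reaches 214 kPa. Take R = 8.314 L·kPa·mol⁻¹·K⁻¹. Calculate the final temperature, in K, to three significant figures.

From PV = nRT: V₁ = nRT₁/P₁ = 1.074 L.
Isothermal, so P V is constant: T₂ = T₁; P₂ = P₁·(V₁/V₂) = 727.6 kPa.
Reversible adiabatic, γ = 1.67: T₃ = T₂·(P₃/P₂)^((γ−1)/γ) = 161.0 K; V₃ = V₂·(P₂/P₃)^(1/γ) = 2.414 L.

T₃ ≈ 161 K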